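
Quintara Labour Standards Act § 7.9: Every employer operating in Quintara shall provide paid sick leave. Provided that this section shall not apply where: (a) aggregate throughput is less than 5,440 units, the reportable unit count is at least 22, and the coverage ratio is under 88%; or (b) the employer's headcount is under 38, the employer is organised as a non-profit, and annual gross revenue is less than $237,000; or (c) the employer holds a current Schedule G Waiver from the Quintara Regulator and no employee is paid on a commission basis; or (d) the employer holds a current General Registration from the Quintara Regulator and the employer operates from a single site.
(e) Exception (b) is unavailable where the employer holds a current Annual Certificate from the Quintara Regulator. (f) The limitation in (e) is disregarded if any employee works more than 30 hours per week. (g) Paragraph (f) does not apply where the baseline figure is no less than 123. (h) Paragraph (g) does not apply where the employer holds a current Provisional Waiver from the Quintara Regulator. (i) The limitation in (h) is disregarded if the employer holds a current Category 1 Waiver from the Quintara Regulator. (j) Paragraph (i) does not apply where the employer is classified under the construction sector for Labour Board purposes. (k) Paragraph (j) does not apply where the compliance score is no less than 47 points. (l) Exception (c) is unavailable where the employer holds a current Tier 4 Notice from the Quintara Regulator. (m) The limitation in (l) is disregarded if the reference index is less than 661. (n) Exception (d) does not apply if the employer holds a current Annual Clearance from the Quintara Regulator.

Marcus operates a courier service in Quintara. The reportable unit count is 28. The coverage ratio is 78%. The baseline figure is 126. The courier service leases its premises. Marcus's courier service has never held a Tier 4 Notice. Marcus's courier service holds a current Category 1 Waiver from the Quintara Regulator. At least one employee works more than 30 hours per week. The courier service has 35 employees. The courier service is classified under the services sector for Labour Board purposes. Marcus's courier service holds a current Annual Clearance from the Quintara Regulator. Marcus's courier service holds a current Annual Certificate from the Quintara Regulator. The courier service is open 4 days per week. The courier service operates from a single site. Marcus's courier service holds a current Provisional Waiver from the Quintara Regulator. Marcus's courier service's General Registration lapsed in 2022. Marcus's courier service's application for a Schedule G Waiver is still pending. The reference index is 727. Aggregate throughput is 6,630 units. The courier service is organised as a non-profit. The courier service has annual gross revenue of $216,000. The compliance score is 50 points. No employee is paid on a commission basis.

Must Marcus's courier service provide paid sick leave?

Yes — Marcus's courier service must provide paid sick leave.

Exception (a) does not apply: aggregate throughput is 6,630 units, not less than 5,440 units.
Exception (b) is satisfied on its face — the employer's headcount is 35, under the 38 limit; the employer is a non-profit; annual gross revenue is $216,000, less than the $237,000 limit. Turning to paragraphs (e)–(k): (e) is engaged — a current Annual Certificate is held. (f) would limit (e) — at least one employee exceeds 30 hours/week — but (g) sets (f) aside: (g) operates against (f): the baseline figure is 126, meeting the 123 threshold. (h) would limit (g) — a current Provisional Waiver is held — but (i) sets (h) aside: (i) operates against (h): a current Category 1 Waiver is held. (j) is not engaged (the courier service is classified under the services sector), so (i) stands. So (b) is unavailable.
Exception (c) requires that the employer holds a current Schedule G Waiver from the Quintara Regulator; but there is no Schedule G Waiver in force, so (c) is unavailable.
Exception (d) fails — the General Registration is not current.
No exception is made out. Marcus's courier service falls within the general rule.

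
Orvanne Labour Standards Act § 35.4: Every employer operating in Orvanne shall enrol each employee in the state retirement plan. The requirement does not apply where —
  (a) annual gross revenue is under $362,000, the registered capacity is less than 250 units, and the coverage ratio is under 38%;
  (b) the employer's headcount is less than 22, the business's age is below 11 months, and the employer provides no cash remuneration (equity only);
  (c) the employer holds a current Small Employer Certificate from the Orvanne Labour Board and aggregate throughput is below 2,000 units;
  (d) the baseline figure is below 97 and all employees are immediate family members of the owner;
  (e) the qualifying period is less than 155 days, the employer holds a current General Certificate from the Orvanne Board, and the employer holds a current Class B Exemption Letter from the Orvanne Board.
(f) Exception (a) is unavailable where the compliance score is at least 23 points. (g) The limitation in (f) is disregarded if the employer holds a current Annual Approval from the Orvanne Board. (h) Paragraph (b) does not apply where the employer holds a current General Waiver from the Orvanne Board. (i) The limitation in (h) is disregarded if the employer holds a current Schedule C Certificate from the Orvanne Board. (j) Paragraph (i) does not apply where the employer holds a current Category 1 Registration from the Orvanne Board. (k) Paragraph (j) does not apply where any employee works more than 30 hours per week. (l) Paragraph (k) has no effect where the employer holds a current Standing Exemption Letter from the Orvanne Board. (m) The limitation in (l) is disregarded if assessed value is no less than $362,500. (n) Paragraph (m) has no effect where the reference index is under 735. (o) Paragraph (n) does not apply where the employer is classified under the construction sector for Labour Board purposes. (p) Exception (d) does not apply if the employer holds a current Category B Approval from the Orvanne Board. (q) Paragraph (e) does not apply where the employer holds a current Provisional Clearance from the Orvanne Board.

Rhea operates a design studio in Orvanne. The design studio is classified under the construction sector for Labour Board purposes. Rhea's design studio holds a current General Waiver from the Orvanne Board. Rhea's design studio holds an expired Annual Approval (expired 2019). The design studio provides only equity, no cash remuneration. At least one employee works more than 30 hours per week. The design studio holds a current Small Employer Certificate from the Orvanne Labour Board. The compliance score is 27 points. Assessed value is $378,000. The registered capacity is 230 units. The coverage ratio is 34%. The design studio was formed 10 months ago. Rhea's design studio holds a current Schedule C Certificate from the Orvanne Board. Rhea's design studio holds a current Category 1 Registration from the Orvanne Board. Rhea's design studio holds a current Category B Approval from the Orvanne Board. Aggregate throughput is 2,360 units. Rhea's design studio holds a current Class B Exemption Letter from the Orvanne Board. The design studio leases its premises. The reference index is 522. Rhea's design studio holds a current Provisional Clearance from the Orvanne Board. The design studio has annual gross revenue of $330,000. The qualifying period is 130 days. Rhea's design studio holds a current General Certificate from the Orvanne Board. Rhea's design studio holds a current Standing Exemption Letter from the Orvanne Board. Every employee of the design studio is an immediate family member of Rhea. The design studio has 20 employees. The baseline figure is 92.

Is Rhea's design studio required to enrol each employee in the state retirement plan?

Exception (a) is satisfied on its face — annual gross revenue is $330,000, under the $362,000 limit; the registered capacity is 230 units, less than the 250 units limit; the coverage ratio is 34%, under the 38% limit. But applying paragraphs (f)–(g): (f) is triggered — the compliance score is 27 points, meeting the 23 points threshold. (g), which would lift (f), does not operate here — there is no Annual Approval in force. So (a) is unavailable.
Exception (b): the employer's headcount is 20, less than the 22 limit; the business's age is 10 months, below the 11 months limit; remuneration is equity-only — every condition holds. Considering the limiting provisions: (h) would limit (b) — a current General Waiver is held — but (i) sets (h) aside: (i) operates against (h): a current Schedule C Certificate is held. (j) operates (a current Category 1 Registration is held), but is itself disapplied by (k): (k) operates — at least one employee exceeds 30 hours/week. (l) is triggered (a current Standing Exemption Letter is held), but is overridden by (m): (m) is triggered — assessed value is $378,000, meeting the $362,500 threshold. (n) would limit (m) — the reference index is 522, under the 735 limit — but (o) sets (n) aside: (o) operates against (n): the design studio is classified under the construction sector. (b) remains available.
Exception (c) requires that aggregate throughput is below 2,000 units; but aggregate throughput is 2,360 units, not below 2,000 units, so (c) is unavailable.
Exception (d) is satisfied on its face — the baseline figure is 92, below the 97 limit; every employee is an immediate family member. But applying paragraph (p): (p) is engaged — a current Category B Approval is held. So (d) is unavailable.
Exception (e): the qualifying period is 130 days, less than the 155 days limit; a current General Certificate is held; a current Class B Exemption Letter is held — every condition holds. But applying paragraph (q): (q) operates against (e): a current Provisional Clearance is held. Exception (e) does not apply.

No — exception (b) applies; Rhea's design studio is not required to enrol each employee in the state retirement plan.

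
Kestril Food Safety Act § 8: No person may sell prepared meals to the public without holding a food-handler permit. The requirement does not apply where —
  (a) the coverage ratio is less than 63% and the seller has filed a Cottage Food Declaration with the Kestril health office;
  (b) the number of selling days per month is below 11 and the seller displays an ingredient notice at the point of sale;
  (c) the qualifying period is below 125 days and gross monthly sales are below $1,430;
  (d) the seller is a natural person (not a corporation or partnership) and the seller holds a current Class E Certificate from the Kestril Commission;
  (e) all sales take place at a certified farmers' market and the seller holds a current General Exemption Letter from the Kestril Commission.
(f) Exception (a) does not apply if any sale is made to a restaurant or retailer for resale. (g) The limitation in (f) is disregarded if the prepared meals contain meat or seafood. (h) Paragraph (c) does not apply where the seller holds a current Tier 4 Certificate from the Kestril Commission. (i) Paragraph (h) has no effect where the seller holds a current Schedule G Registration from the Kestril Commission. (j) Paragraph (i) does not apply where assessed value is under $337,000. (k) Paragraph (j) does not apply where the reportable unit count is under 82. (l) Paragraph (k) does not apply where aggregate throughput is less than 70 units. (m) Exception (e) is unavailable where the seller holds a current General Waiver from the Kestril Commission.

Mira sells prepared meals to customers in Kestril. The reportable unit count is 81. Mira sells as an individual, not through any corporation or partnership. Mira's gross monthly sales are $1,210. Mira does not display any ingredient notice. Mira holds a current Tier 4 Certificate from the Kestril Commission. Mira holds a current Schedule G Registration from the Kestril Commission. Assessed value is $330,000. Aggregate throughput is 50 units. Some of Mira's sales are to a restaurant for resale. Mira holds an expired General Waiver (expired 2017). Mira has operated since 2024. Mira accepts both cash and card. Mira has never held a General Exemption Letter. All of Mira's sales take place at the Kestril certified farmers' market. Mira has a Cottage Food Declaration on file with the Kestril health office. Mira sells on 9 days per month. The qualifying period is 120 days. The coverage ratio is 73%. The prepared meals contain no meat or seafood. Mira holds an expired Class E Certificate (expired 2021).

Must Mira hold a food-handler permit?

Exception (a) does not apply: the coverage ratio is 73%, not less than 63%.
Exception (b) does not apply: no ingredient notice is displayed.
Exception (c): the qualifying period is 120 days, below the 125 days limit; gross monthly sales are $1,210, below the $1,430 limit — every condition holds. But applying paragraphs (h)–(l): (h) is engaged — a current Tier 4 Certificate is held. (i) would limit (h) — a current Schedule G Registration is held — but (j) sets (i) aside: (j) is engaged — assessed value is $330,000, under the $337,000 limit. (k) operates (the reportable unit count is 81, under the 82 limit), but yields to (l): (l) operates against (k): aggregate throughput is 50 units, less than the 70 units limit. (c) is therefore removed.
Exception (d) does not apply: no current Class E Certificate is held.
Exception (e) requires that the seller holds a current General Exemption Letter from the Kestril Commission; but no current General Exemption Letter is held, so (e) is unavailable.
None of the exceptions is available; § 8 applies in full.

Yes — Mira must hold a food-handler permit.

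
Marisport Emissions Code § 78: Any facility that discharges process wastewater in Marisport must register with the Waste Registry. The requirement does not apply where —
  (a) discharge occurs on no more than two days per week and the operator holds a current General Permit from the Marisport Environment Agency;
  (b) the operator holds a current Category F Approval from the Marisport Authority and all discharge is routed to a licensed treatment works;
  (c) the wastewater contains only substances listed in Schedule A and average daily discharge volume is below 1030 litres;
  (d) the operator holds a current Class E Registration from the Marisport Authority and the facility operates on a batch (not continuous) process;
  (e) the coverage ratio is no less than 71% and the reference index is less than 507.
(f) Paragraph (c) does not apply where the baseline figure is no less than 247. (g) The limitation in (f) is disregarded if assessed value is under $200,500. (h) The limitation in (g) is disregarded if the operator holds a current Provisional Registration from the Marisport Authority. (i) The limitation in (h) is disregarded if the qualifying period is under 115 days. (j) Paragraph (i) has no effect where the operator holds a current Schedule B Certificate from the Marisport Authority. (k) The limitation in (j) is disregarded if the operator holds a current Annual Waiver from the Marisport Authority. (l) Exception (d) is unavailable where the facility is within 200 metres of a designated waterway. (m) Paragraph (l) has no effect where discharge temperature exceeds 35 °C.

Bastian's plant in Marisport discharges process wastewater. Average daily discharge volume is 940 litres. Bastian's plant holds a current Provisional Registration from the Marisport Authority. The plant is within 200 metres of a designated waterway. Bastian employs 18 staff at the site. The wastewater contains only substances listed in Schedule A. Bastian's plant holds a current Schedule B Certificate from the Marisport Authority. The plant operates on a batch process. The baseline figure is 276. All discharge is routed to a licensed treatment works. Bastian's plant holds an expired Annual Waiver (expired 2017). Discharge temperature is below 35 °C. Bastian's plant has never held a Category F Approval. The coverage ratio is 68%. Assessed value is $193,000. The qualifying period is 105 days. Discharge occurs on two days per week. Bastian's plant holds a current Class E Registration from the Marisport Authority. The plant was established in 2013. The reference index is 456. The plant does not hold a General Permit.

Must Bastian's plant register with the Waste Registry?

Exception (a) requires that the operator holds a current General Permit from the Marisport Environment Agency; but no General Permit is held, so (a) is unavailable.
Exception (b) requires that the operator holds a current Category F Approval from the Marisport Authority; but there is no Category F Approval in force, so (b) is unavailable.
Exception (c) is satisfied on its face — the wastewater is Schedule-A-only; average daily discharge volume is 940 litres, below the 1030 litres limit. But applying paragraphs (f)–(k): (f) operates against (c): the baseline figure is 276, meeting the 247 threshold. (g) is engaged (assessed value is $193,000, under the $200,500 limit), but yields to (h): (h) operates against (g): a current Provisional Registration is held. (i) is engaged (the qualifying period is 105 days, under the 115 days limit), but yields to (j): (j) is triggered — a current Schedule B Certificate is held. (k), which would lift (j), does not operate here — no current Annual Waiver is held. So (c) is unavailable.
Exception (d) is satisfied on its face — a current Class E Registration is held; the facility operates on a batch process. But: (l) operates against (d): the plant is within 200 m of a designated waterway. (m) does not operate here (discharge temperature is below 35 °C), so (l) stands. Exception (d) does not apply.
Exception (e) requires that the coverage ratio is no less than 71%; but the coverage ratio is 68%, short of 71%, so (e) is unavailable.
No exception is made out. Bastian's plant falls within the general rule.

Yes — Bastian's plant must register with the Waste Registry.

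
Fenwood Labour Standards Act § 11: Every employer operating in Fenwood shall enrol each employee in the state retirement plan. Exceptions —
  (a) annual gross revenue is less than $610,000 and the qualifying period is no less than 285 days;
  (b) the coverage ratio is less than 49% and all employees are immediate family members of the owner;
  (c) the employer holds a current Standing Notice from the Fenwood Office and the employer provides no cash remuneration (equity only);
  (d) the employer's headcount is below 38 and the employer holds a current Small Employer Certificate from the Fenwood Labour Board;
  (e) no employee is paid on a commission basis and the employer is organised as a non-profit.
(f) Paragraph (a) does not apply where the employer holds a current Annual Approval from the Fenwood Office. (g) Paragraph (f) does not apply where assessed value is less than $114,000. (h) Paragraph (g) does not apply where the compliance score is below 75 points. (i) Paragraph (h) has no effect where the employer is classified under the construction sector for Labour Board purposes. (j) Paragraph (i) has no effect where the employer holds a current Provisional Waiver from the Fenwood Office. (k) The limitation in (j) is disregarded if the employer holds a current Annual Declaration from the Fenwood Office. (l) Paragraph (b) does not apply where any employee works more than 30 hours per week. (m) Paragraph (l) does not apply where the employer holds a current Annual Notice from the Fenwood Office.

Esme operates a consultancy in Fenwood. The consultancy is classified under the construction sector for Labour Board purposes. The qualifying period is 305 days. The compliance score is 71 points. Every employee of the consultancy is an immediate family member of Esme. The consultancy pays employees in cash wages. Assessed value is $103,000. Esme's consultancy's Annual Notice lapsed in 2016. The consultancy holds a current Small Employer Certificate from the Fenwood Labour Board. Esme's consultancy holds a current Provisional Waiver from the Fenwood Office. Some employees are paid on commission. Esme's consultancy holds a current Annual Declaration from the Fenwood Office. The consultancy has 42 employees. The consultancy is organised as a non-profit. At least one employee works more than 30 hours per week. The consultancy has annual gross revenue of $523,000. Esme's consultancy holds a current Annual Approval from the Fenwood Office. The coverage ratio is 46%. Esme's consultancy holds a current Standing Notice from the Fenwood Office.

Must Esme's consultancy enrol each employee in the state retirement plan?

All of (a)'s requirements are met (annual gross revenue is $523,000, less than the $610,000 limit; the qualifying period is 305 days, meeting the 285 days threshold). Under paragraphs (f)–(k): (f) would limit (a) — a current Annual Approval is held — but (g) sets (f) aside: (g) is engaged — assessed value is $103,000, less than the $114,000 limit. (h) would limit (g) — the compliance score is 71 points, below the 75 points limit — but (i) sets (h) aside: (i) operates against (h): the consultancy is classified under the construction sector. (j) would limit (i) — a current Provisional Waiver is held — but (k) sets (j) aside: (k) operates against (j): a current Annual Declaration is held. Exception (a) stands.
Exception (b): the coverage ratio is 46%, less than the 49% limit; every employee is an immediate family member — every condition holds. But: (l) operates against (b): at least one employee exceeds 30 hours/week. (m) is inapplicable (no current Annual Notice is held), so (l) stands. (b) is therefore removed.
Exception (c) requires that the employer provides no cash remuneration (equity only); but employees are paid cash wages, so (c) is unavailable.
Exception (d) does not apply: the employer's headcount is 42, not below 38.
Exception (e) fails — some employees are paid on commission.

No — exception (a) applies; Esme's consultancy is not required to enrol each employee in the state retirement plan.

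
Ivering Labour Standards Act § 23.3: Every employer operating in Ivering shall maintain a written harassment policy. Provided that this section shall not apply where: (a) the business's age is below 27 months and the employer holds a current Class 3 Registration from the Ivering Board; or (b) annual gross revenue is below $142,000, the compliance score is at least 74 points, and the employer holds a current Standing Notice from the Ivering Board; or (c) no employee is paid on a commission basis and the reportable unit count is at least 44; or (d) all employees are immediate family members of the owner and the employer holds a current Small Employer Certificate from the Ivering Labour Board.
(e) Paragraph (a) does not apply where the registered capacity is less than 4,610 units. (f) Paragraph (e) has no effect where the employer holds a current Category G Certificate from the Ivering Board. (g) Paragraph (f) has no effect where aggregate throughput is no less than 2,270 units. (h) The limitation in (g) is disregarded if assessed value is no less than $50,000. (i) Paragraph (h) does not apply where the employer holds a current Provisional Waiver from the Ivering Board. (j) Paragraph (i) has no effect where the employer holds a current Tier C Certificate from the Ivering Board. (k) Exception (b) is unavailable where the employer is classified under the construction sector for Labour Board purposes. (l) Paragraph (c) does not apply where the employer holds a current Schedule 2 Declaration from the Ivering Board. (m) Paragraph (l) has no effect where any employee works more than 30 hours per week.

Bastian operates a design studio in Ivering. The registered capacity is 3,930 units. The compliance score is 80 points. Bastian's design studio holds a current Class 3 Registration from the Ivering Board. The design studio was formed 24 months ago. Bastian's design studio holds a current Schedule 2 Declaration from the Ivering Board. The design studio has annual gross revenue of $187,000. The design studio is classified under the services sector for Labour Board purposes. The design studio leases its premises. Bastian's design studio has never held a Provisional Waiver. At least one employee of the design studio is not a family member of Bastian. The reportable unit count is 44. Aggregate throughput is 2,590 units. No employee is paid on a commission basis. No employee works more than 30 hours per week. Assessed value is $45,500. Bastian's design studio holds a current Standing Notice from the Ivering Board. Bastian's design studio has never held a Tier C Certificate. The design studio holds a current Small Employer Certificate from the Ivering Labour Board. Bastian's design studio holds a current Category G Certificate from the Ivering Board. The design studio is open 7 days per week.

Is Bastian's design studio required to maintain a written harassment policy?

Exception (a) is satisfied on its face — the business's age is 24 months, below the 27 months limit; a current Class 3 Registration is held. But applying paragraphs (e)–(j): (e) is triggered — the registered capacity is 3,930 units, less than the 4,610 units limit. (f) operates (a current Category G Certificate is held), but is itself disapplied by (g): (g) operates — aggregate throughput is 2,590 units, meeting the 2,270 units threshold. (h), which would lift (g), is not engaged — assessed value is $45,500, short of $50,000. So (a) is unavailable.
Exception (b) requires that annual gross revenue is below $142,000; but annual gross revenue is $187,000, not below $142,000, so (b) is unavailable.
All of (c)'s requirements are met (no employee is paid on commission; the reportable unit count is 44, meeting the 44 threshold). Turning to paragraphs (l)–(m): (l) applies — a current Schedule 2 Declaration is held. (m), which would lift (l), is not triggered — no employee exceeds 30 hours/week. (c) is therefore removed.
Exception (d) does not apply: at least one employee is not a family member.
No exception displaces § 23.3.

Yes — Bastian's design studio must maintain a written harassment policy.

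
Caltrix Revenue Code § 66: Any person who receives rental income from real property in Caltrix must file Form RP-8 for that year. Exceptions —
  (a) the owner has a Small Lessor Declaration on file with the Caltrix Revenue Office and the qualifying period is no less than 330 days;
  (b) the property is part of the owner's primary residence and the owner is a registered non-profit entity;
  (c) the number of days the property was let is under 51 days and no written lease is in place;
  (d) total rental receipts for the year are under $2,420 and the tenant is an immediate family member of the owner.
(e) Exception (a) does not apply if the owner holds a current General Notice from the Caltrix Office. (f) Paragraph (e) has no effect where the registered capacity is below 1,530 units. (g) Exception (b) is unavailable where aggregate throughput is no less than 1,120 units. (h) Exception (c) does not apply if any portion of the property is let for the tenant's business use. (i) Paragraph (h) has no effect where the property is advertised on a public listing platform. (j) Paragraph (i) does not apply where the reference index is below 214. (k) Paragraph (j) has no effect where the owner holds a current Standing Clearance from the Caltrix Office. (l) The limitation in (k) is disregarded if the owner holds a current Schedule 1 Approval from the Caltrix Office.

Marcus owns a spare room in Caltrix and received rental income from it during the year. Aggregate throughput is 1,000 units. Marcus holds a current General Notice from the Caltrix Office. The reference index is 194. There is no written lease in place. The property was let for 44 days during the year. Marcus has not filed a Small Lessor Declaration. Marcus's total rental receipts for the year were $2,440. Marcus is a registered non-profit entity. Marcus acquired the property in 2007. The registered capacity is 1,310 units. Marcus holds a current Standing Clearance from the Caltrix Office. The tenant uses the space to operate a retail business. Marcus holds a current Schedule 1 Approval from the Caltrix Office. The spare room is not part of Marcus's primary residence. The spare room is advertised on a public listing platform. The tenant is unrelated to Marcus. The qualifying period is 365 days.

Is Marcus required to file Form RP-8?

Yes — Marcus must file Form RP-8.

Exception (a) requires that the owner has a Small Lessor Declaration on file with the Caltrix Revenue Office; but no Small Lessor Declaration is on file, so (a) is unavailable.
Exception (b) requires that the property is part of the owner's primary residence; but the spare room is not part of the primary residence, so (b) is unavailable.
Exception (c): the number of days the property was let is 44 days, under the 51 days limit; there is no written lease — every condition holds. However, paragraphs (h)–(l) must be considered: (h) applies — the space is let for business use. (i) is triggered (the property is publicly advertised), but is itself disapplied by (j): (j) operates against (i): the reference index is 194, below the 214 limit. (k) would limit (j) — a current Standing Clearance is held — but (l) sets (k) aside: (l) is triggered — a current Schedule 1 Approval is held. (c) is therefore removed.
Exception (d) requires that total rental receipts for the year are under $2,420; but total rental receipts for the year are $2,440, not under $2,420, so (d) is unavailable.
Every exception is unavailable, so the rule governs.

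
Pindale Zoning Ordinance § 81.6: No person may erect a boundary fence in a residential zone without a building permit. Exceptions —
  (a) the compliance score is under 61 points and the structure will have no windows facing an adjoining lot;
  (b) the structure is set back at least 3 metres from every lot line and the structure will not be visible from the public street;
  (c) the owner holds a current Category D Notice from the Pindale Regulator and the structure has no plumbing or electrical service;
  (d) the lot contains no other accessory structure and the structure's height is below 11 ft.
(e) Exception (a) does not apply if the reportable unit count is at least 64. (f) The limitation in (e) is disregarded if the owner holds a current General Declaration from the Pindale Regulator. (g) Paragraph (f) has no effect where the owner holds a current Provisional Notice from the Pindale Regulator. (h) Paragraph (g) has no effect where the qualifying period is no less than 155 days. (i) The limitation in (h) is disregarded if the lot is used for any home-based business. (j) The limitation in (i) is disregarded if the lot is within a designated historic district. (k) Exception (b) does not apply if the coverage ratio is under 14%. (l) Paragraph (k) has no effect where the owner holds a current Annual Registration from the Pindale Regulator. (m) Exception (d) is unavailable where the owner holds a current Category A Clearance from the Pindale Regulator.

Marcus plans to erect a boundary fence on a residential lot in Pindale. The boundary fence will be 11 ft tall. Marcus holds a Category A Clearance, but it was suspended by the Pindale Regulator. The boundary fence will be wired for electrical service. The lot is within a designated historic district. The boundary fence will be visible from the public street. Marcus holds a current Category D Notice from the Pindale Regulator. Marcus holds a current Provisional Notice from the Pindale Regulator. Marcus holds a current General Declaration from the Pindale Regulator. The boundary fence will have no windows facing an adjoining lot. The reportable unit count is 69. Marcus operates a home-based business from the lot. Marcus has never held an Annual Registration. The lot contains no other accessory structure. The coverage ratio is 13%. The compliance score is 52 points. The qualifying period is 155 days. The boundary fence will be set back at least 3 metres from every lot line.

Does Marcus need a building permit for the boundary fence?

No — exception (a) applies; Marcus does not need a building permit.

Exception (a)'s conditions are all satisfied: the compliance score is 52 points, under the 61 points limit; no windows face an adjoining lot. As to paragraphs (e)–(j): (e) would limit (a) — the reportable unit count is 69, meeting the 64 threshold — but (f) sets (e) aside: (f) operates — a current General Declaration is held. (g) is engaged (a current Provisional Notice is held), but is displaced by (h): (h) operates — the qualifying period is 155 days, meeting the 155 days threshold. (i) is engaged (a home-based business operates on the lot), but is overridden by (j): (j) applies — the lot is in a historic district. Exception (a) stands.
Exception (b) fails — the structure will be visible from the street.
Exception (c) does not apply: electrical service is planned.
Exception (d) fails — the structure's height is 11 ft, not below 11 ft.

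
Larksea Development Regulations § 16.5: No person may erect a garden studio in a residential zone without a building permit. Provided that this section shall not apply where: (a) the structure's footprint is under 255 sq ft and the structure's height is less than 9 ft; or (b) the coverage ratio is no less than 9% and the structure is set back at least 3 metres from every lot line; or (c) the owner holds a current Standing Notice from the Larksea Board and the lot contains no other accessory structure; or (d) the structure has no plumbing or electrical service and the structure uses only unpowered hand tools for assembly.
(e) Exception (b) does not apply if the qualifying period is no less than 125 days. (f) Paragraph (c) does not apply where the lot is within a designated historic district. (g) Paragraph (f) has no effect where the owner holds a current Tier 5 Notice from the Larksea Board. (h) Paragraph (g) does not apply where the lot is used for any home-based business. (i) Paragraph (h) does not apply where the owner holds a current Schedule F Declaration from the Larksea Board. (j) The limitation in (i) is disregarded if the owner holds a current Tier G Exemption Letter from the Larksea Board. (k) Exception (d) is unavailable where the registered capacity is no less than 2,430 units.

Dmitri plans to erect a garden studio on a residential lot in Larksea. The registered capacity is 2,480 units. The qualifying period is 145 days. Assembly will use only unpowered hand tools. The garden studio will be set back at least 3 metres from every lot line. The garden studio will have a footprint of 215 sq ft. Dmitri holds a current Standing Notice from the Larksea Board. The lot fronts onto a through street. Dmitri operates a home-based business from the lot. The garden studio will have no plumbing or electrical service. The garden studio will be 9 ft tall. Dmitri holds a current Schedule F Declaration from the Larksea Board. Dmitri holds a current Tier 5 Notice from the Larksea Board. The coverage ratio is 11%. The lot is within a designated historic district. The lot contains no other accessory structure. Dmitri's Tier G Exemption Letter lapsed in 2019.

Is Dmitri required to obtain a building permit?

Exception (a) requires that the structure's height is less than 9 ft; but the structure's height is 9 ft, not less than 9 ft, so (a) is unavailable.
Exception (b)'s conditions are all satisfied: the coverage ratio is 11%, meeting the 9% threshold; the setback is at least 3 m on every side. But applying paragraph (e): (e) operates against (b): the qualifying period is 145 days, meeting the 125 days threshold. So (b) is unavailable.
Exception (c)'s conditions are all satisfied: a current Standing Notice is held; the lot has no other accessory structure. As to paragraphs (f)–(j): (f) is triggered (the lot is in a historic district), but is overridden by (g): (g) operates against (f): a current Tier 5 Notice is held. (h) applies (a home-based business operates on the lot), but is displaced by (i): (i) operates against (h): a current Schedule F Declaration is held. (j) is not triggered (the Tier G Exemption Letter is not current), so (i) stands. Exception (c) stands.
Exception (d) is satisfied on its face — there is no plumbing or electrical service; assembly uses only hand tools. But: (k) operates against (d): the registered capacity is 2,480 units, meeting the 2,430 units threshold. Exception (d) does not apply.

No — exception (c) applies; Dmitri does not need a building permit.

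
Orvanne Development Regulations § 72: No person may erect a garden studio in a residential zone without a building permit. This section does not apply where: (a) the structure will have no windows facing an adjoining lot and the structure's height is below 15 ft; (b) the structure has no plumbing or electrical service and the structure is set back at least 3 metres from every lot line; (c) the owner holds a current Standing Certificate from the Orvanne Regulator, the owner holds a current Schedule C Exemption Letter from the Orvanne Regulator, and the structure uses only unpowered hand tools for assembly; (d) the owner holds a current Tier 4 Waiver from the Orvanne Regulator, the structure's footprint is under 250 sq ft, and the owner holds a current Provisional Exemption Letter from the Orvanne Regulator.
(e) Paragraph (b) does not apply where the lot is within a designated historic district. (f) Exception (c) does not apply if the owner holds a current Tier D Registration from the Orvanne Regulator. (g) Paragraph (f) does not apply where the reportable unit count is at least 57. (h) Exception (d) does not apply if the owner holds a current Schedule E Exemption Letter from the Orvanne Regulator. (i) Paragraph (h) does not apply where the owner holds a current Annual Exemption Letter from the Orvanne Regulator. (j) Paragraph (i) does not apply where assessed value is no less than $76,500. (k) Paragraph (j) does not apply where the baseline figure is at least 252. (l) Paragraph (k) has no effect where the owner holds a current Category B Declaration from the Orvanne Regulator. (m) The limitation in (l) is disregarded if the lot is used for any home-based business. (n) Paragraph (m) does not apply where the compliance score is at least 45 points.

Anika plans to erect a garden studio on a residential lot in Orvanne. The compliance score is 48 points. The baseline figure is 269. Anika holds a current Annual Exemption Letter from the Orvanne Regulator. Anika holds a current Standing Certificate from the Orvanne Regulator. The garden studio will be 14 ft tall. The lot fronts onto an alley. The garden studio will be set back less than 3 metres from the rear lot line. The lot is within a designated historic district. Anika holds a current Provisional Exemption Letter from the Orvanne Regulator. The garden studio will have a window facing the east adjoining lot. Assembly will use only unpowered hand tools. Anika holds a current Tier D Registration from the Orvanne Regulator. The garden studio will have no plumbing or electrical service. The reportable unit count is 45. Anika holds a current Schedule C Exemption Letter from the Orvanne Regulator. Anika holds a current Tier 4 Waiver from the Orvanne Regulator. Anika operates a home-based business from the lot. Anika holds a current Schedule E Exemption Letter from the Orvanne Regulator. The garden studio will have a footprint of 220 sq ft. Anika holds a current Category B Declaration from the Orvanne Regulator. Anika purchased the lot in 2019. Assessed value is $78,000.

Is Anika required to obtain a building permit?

Yes — Anika must obtain a building permit.

Exception (a) requires that the structure will have no windows facing an adjoining lot; but a window faces an adjoining lot, so (a) is unavailable.
Exception (b) fails — the rear setback is under 3 m.
Exception (c): a current Standing Certificate is held; a current Schedule C Exemption Letter is held; assembly uses only hand tools — every condition holds. But applying paragraphs (f)–(g): (f) operates against (c): a current Tier D Registration is held. (g) is not triggered (the reportable unit count is 45, short of 57), so (f) stands. (c) is therefore removed.
Exception (d)'s conditions are all satisfied: a current Tier 4 Waiver is held; the structure's footprint is 220 sq ft, under the 250 sq ft limit; a current Provisional Exemption Letter is held. Turning to paragraphs (h)–(n): (h) is triggered — a current Schedule E Exemption Letter is held. (i) would limit (h) — a current Annual Exemption Letter is held — but (j) sets (i) aside: (j) operates — assessed value is $78,000, meeting the $76,500 threshold. (k) would limit (j) — the baseline figure is 269, meeting the 252 threshold — but (l) sets (k) aside: (l) operates against (k): a current Category B Declaration is held. (m) would limit (l) — a home-based business operates on the lot — but (n) sets (m) aside: (n) applies — the compliance score is 48 points, meeting the 45 points threshold. Exception (d) does not apply.
No exception applies. The general rule governs.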